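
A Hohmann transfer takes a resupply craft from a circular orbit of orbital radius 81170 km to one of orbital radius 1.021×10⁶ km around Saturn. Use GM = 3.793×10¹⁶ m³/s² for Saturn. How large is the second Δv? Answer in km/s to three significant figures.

Δv ≈ 3.76 km/s

r₁ = 81170 km = 8.117×10⁷ m.
r₂ = 1.021×10⁶ km = 1.021×10⁹ m.
Transfer ellipse a_t = (r₁ + r₂)/2 = 5.511×10⁸ m.
At r₁: circular v_c1 = √(μ/r₁) = 21620 m/s; transfer-perikrone v_p = √[μ(2/r₁ − 1/a_t)] = 29420 m/s.
At r₂: circular v_c2 = √(μ/r₂) = 6095 m/s; transfer-apokrone v_a = √[μ(2/r₂ − 1/a_t)] = 2339 m/s.
Δv₂ = v_c2 − v_a = 3756 m/s.
= 3.756 km/s.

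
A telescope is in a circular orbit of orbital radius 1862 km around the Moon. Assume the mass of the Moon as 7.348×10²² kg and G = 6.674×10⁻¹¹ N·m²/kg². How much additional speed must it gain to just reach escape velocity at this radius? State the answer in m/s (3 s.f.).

Δv ≈ 672 m/s

μ = GM = 6.674×10⁻¹¹ × 7.348×10²² = 4.904×10¹² m³/s².
r = 1862 km = 1.862×10⁶ m.
Circular speed v_c = √(μ/r) = 1623 m/s.
Escape speed v_esc = √(2μ/r) = √2 × v_c = 2295 m/s.
Δv = v_esc − v_c = 672.2 m/s.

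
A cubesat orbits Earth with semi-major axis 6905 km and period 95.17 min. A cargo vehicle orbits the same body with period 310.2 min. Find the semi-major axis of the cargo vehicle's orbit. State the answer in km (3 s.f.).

a₂ ≈ 15200 km

Kepler's third law: a³ ∝ T², so a₂ = a₁ (T₂/T₁)^(2/3).
T₂/T₁ = 3.259, (T₂/T₁)^(2/3) = 2.198.
a₂ = 6905 × 2.198 = 15180 km.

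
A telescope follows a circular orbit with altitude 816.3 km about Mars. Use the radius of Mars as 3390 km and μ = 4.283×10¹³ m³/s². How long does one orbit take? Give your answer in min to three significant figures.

T ≈ 138 min

r = 3390 + 816.3 = 4206.3 km = 4.2063×10⁶ m.
Kepler's third law: T = 2π√(r³/μ) = 2π√((4.206×10⁶)³ / 4.283×10¹³).
r³/μ = 1.738×10⁶ s², so T = 2π × 1.318×10³ = 8.282×10³ s.
Converting: 8.282×10³ s ÷ 60.00 = 138.0 min.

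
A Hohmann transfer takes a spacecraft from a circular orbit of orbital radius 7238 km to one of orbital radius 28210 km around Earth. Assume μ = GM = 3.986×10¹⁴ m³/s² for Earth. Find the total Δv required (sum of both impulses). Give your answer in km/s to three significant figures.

Δv_total ≈ 3.30 km/s

r₁ = 7238 km = 7.238×10⁶ m.
r₂ = 28210 km = 2.821×10⁷ m.
Transfer ellipse a_t = (r₁ + r₂)/2 = 1.772×10⁷ m.
At r₁: circular v_c1 = √(μ/r₁) = 7421 m/s; transfer-perigee v_p = √[μ(2/r₁ − 1/a_t)] = 9362 m/s.
Δv₁ = v_p − v_c1 = 1941 m/s.
At r₂: circular v_c2 = √(μ/r₂) = 3759 m/s; transfer-apogee v_a = √[μ(2/r₂ − 1/a_t)] = 2402 m/s.
Δv₂ = v_c2 − v_a = 1357 m/s.
Total Δv = Δv₁ + Δv₂ = 3298 m/s = 3.298 km/s.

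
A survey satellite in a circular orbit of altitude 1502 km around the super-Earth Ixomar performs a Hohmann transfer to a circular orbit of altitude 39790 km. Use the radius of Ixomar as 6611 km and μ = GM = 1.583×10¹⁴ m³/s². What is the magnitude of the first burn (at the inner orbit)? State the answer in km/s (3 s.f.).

Δv ≈ 1.35 km/s

r₁ = 6611 + 1502 = 8113.0 km = 8.1130×10⁶ m.
r₂ = 6611 + 39790 = 46401 km = 4.6401×10⁷ m.
Transfer ellipse a_t = (r₁ + r₂)/2 = 2.726×10⁷ m.
At r₁: circular v_c1 = √(μ/r₁) = 4417 m/s; transfer-periapsis v_p = √[μ(2/r₁ − 1/a_t)] = 5763 m/s.
Δv₁ = v_p − v_c1 = 1346 m/s.
= 1.346 km/s.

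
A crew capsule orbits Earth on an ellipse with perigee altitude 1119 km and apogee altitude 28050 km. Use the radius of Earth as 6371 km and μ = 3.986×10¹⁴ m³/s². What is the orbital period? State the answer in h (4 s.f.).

T ≈ 8.386 h

r_p = 6371 + 1119 = 7490.0 km = 7.4900×10⁶ m.
r_a = 6371 + 28050 = 34421 km = 3.4421×10⁷ m.
Semi-major axis a = (r_p + r_a)/2 = (7490.0 + 34421)/2 = 20956 km = 2.096×10⁷ m.
By Kepler's third law T = 2π√(a³/μ) = 2π × 4.805×10³ = 3.019×10⁴ s.
= 8.386 h.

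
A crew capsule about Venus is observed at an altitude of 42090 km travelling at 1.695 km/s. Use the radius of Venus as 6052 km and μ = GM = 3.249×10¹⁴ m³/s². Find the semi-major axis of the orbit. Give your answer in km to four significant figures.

r = 6052 + 42090 = 48142 km = 4.814×10⁷ m.
Specific orbital energy ε = v²/2 − μ/r = (1695)²/2 − 3.249×10¹⁴/4.814×10⁷ = -5.312×10⁶ J/kg.
Since ε = −μ/(2a), a = −μ/(2ε) = 3.058×10⁷ m = 30580 km.

a ≈ 30580 km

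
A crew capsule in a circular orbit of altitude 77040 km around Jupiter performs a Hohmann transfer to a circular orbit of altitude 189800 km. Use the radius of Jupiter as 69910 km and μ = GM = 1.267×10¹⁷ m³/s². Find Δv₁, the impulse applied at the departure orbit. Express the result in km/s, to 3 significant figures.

r₁ = 69910 + 77040 = 146950 km = 1.4695×10⁸ m.
r₂ = 69910 + 189800 = 259710 km = 2.5971×10⁸ m.
Transfer ellipse a_t = (r₁ + r₂)/2 = 2.033×10⁸ m.
At r₁: circular v_c1 = √(μ/r₁) = 29360 m/s; transfer-perijove v_p = √[μ(2/r₁ − 1/a_t)] = 33190 m/s.
Δv₁ = v_p − v_c1 = 3822 m/s.
= 3.822 km/s.

Δv ≈ 3.82 km/s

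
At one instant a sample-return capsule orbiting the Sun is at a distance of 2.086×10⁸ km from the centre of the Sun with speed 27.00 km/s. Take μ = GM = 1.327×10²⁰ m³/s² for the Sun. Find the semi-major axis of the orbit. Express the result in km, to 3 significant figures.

a ≈ 2.44×10⁸ km

r = 2.086×10¹¹ m.
Specific orbital energy ε = v²/2 − μ/r = (27000)²/2 − 1.327×10²⁰/2.086×10¹¹ = -2.716×10⁸ J/kg.
Since ε = −μ/(2a), a = −μ/(2ε) = 2.443×10¹¹ m = 2.4425×10⁸ km.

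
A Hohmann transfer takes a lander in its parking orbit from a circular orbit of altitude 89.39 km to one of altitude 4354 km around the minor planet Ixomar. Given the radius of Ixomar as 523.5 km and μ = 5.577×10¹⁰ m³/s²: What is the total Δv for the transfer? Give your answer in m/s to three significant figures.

r₁ = 523.5 + 89.39 = 612.89 km = 6.1289×10⁵ m.
r₂ = 523.5 + 4354 = 4877.5 km = 4.8775×10⁶ m.
Transfer ellipse a_t = (r₁ + r₂)/2 = 2.745×10⁶ m.
At r₁: circular v_c1 = √(μ/r₁) = 301.7 m/s; transfer-periapsis v_p = √[μ(2/r₁ − 1/a_t)] = 402.1 m/s.
Δv₁ = v_p − v_c1 = 100.4 m/s.
At r₂: circular v_c2 = √(μ/r₂) = 106.9 m/s; transfer-apoapsis v_a = √[μ(2/r₂ − 1/a_t)] = 50.53 m/s.
Δv₂ = v_c2 − v_a = 56.41 m/s.
Total Δv = Δv₁ + Δv₂ = 156.8 m/s.

Δv_total ≈ 157 m/s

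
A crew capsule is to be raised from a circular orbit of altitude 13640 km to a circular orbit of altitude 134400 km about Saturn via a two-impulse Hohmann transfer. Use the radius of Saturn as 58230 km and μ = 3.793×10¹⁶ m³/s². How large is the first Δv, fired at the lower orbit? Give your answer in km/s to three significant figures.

Δv ≈ 4.75 km/s

r₁ = 58230 + 13640 = 71870 km = 7.1870×10⁷ m.
r₂ = 58230 + 134400 = 192630 km = 1.9263×10⁸ m.
Transfer ellipse a_t = (r₁ + r₂)/2 = 1.322×10⁸ m.
At r₁: circular v_c1 = √(μ/r₁) = 22970 m/s; transfer-perikrone v_p = √[μ(2/r₁ − 1/a_t)] = 27730 m/s.
Δv₁ = v_p − v_c1 = 4753 m/s.
= 4.753 km/s.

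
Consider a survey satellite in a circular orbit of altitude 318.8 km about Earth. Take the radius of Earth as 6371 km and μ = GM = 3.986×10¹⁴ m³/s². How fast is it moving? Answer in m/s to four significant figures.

r = 6371 + 318.8 = 6689.8 km = 6.6898×10⁶ m.
For a circular orbit v = √(μ/r) = √(3.986×10¹⁴ / 6.690×10⁶) = √(5.958×10⁷) = 7719 m/s.

v ≈ 7719 m/s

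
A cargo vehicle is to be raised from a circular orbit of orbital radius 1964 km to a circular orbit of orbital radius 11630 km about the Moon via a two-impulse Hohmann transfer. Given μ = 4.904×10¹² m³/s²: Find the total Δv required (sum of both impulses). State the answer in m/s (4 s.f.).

Δv_total ≈ 787.1 m/s

r₁ = 1964 km = 1.964×10⁶ m.
r₂ = 11630 km = 1.163×10⁷ m.
Transfer ellipse a_t = (r₁ + r₂)/2 = 6.797×10⁶ m.
At r₁: circular v_c1 = √(μ/r₁) = 1580 m/s; transfer-perilune v_p = √[μ(2/r₁ − 1/a_t)] = 2067 m/s.
Δv₁ = v_p − v_c1 = 486.8 m/s.
At r₂: circular v_c2 = √(μ/r₂) = 649.4 m/s; transfer-apolune v_a = √[μ(2/r₂ − 1/a_t)] = 349.1 m/s.
Δv₂ = v_c2 − v_a = 300.3 m/s.
Total Δv = Δv₁ + Δv₂ = 787.1 m/s.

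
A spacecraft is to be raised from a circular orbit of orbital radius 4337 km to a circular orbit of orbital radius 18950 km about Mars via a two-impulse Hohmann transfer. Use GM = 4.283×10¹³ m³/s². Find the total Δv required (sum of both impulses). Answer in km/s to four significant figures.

Δv_total ≈ 1.452 km/s

r₁ = 4337 km = 4.337×10⁶ m.
r₂ = 18950 km = 1.895×10⁷ m.
Transfer ellipse a_t = (r₁ + r₂)/2 = 1.164×10⁷ m.
At r₁: circular v_c1 = √(μ/r₁) = 3143 m/s; transfer-periapsis v_p = √[μ(2/r₁ − 1/a_t)] = 4009 m/s.
Δv₁ = v_p − v_c1 = 866.5 m/s.
At r₂: circular v_c2 = √(μ/r₂) = 1503 m/s; transfer-apoapsis v_a = √[μ(2/r₂ − 1/a_t)] = 917.5 m/s.
Δv₂ = v_c2 − v_a = 585.8 m/s.
Total Δv = Δv₁ + Δv₂ = 1452 m/s = 1.452 km/s.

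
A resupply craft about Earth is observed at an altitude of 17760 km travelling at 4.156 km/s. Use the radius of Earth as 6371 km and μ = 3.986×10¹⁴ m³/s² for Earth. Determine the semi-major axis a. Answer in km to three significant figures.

a ≈ 25300 km

r = 6371 + 17760 = 24131 km = 2.413×10⁷ m.
Vis-viva rearranged: 1/a = 2/r − v²/μ = 8.288×10⁻⁸ − 4.333×10⁻⁸ = 3.955×10⁻⁸ m⁻¹.
a = 2.529×10⁷ m = 25285 km.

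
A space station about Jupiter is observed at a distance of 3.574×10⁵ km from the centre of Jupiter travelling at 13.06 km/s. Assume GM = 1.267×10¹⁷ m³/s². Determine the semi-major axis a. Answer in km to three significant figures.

a ≈ 2.35×10⁵ km

r = 3.574×10⁸ m.
Specific orbital energy ε = v²/2 − μ/r = (13060)²/2 − 1.267×10¹⁷/3.574×10⁸ = -2.692×10⁸ J/kg.
Since ε = −μ/(2a), a = −μ/(2ε) = 2.353×10⁸ m = 2.3531×10⁵ km.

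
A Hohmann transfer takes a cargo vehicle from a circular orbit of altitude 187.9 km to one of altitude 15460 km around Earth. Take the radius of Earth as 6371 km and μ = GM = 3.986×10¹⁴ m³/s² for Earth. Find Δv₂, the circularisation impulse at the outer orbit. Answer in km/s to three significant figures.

r₁ = 6371 + 187.9 = 6558.9 km = 6.5589×10⁶ m.
r₂ = 6371 + 15460 = 21831 km = 2.1831×10⁷ m.
Transfer ellipse a_t = (r₁ + r₂)/2 = 1.419×10⁷ m.
At r₁: circular v_c1 = √(μ/r₁) = 7796 m/s; transfer-perigee v_p = √[μ(2/r₁ − 1/a_t)] = 9668 m/s.
At r₂: circular v_c2 = √(μ/r₂) = 4273 m/s; transfer-apogee v_a = √[μ(2/r₂ − 1/a_t)] = 2905 m/s.
Δv₂ = v_c2 − v_a = 1368 m/s.
= 1.368 km/s.

Δv ≈ 1.37 km/s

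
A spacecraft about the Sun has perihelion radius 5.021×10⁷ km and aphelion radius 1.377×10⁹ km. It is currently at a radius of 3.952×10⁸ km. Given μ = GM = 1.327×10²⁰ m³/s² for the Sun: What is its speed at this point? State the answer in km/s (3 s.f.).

v ≈ 22.0 km/s

Semi-major axis a = (r_p + r_a)/2 = 7.1360×10⁸ km = 7.136×10¹¹ m.
Vis-viva: v² = μ(2/r − 1/a) = 1.327×10²⁰ × (5.061×10⁻¹² − 1.401×10⁻¹²) = 4.856×10⁸ m²/s².
v = 22040 m/s = 22.04 km/s.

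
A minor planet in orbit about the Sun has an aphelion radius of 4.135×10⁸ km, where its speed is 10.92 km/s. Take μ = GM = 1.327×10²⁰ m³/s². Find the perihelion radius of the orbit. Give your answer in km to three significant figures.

perihelion radius ≈ 9.44×10⁷ km

r_a = 4.135×10¹¹ m.
Specific energy ε = v²/2 − μ/r = -2.613×10⁸ J/kg, so a = −μ/(2ε) = 2.539×10¹¹ m.
The apsides satisfy r_p + r_a = 2a, so the perihelion radius is 2a − r_a = 9.435×10¹⁰ m = 9.4354×10⁷ km.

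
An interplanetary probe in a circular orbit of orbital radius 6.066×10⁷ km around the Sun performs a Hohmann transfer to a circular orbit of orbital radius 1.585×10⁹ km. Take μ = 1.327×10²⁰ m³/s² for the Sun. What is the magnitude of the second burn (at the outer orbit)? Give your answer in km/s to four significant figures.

r₁ = 6.066×10⁷ km = 6.066×10¹⁰ m.
r₂ = 1.585×10⁹ km = 1.585×10¹² m.
Transfer ellipse a_t = (r₁ + r₂)/2 = 8.228×10¹¹ m.
At r₁: circular v_c1 = √(μ/r₁) = 46770 m/s; transfer-perihelion v_p = √[μ(2/r₁ − 1/a_t)] = 64910 m/s.
At r₂: circular v_c2 = √(μ/r₂) = 9150 m/s; transfer-aphelion v_a = √[μ(2/r₂ − 1/a_t)] = 2484 m/s.
Δv₂ = v_c2 − v_a = 6666 m/s.
= 6.666 km/s.

Δv ≈ 6.666 km/s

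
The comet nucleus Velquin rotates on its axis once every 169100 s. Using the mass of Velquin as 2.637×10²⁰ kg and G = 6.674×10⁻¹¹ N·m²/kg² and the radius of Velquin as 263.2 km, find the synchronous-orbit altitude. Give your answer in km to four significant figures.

h_sync ≈ 2073 km

μ = GM = 6.674×10⁻¹¹ × 2.637×10²⁰ = 1.760×10¹⁰ m³/s².
A synchronous orbit has period T, so by Kepler's third law a = (μT²/4π²)^(1/3).
μT²/4π² = 1.760×10¹⁰ × (1.691×10⁵)² / 39.48 = 1.275×10¹⁹ m³.
a = 2.336×10⁶ m = 2336.0 km.
Altitude h = a − R = 2336.0 − 263.2 = 2072.8 km.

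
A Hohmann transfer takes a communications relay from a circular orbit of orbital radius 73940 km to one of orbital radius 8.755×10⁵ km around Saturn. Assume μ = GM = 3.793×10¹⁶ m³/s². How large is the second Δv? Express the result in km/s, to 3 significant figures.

Δv ≈ 3.98 km/s

r₁ = 73940 km = 7.394×10⁷ m.
r₂ = 8.755×10⁵ km = 8.755×10⁸ m.
Transfer ellipse a_t = (r₁ + r₂)/2 = 4.747×10⁸ m.
At r₁: circular v_c1 = √(μ/r₁) = 22650 m/s; transfer-perikrone v_p = √[μ(2/r₁ − 1/a_t)] = 30760 m/s.
At r₂: circular v_c2 = √(μ/r₂) = 6582 m/s; transfer-apokrone v_a = √[μ(2/r₂ − 1/a_t)] = 2598 m/s.
Δv₂ = v_c2 − v_a = 3984 m/s.
= 3.984 km/s.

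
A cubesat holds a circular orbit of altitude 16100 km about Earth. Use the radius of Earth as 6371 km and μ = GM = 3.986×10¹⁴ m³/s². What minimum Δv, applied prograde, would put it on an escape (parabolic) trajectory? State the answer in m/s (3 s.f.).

Δv ≈ 1740 m/s

r = 6371 + 16100 = 22471 km = 2.2471×10⁷ m.
Circular speed v_c = √(μ/r) = 4212 m/s.
Escape speed v_esc = √(2μ/r) = √2 × v_c = 5956 m/s.
Δv = v_esc − v_c = 1745 m/s.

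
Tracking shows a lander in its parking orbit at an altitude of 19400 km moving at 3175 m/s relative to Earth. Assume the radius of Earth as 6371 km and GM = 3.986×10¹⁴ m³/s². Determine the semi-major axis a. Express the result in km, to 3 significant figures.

r = 6371 + 19400 = 25771 km = 2.577×10⁷ m.
Specific orbital energy ε = v²/2 − μ/r = (3175)²/2 − 3.986×10¹⁴/2.577×10⁷ = -1.043×10⁷ J/kg.
Since ε = −μ/(2a), a = −μ/(2ε) = 1.911×10⁷ m = 19114 km.

a ≈ 19100 km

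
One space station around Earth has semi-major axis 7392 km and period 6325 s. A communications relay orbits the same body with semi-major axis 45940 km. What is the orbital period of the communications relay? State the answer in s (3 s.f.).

Kepler's third law: T² ∝ a³, so T₂ = T₁ (a₂/a₁)^(3/2).
a₂/a₁ = 6.215, (a₂/a₁)^(3/2) = 15.49.
T₂ = 6325 × 15.49 = 98000 s.

T₂ ≈ 98000 s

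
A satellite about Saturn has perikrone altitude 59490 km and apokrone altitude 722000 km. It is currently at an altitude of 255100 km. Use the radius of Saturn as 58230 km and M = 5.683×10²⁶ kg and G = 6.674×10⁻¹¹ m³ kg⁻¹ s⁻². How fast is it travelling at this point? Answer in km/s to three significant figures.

v ≈ 12.6 km/s

μ = GM = 6.674×10⁻¹¹ × 5.683×10²⁶ = 3.793×10¹⁶ m³/s².
r_p = 58230 + 59490 = 117720 km = 1.1772×10⁸ m.
r_a = 58230 + 722000 = 780230 km = 7.8023×10⁸ m.
r = 58230 + 255100 = 3.1333×10⁵ km = 3.133×10⁸ m.
Semi-major axis a = (r_p + r_a)/2 = 4.4898×10⁵ km = 4.490×10⁸ m.
Vis-viva: v² = μ(2/r − 1/a) = 3.793×10¹⁶ × (6.383×10⁻⁹ − 2.227×10⁻⁹) = 1.576×10⁸ m²/s².
v = 12550 m/s = 12.55 km/s.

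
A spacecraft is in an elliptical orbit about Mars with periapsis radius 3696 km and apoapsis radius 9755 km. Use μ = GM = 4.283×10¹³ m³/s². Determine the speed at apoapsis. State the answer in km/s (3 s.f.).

Semi-major axis a = (r_p + r_a)/2 = 6725.5 km = 6.726×10⁶ m.
Vis-viva: v² = μ(2/r − 1/a) = 4.283×10¹³ × (2.050×10⁻⁷ − 1.487×10⁻⁷) = 2.413×10⁶ m²/s².
v = 1553 m/s = 1.553 km/s.

v ≈ 1.55 km/s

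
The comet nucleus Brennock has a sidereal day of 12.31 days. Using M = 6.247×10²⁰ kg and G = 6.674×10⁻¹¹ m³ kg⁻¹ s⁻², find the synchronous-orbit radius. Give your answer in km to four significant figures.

r_sync ≈ 10610 km

μ = GM = 6.674×10⁻¹¹ × 6.247×10²⁰ = 4.169×10¹⁰ m³/s².
T = 12.31 days = 1.064×10⁶ s.
A synchronous orbit has period T, so by Kepler's third law a = (μT²/4π²)^(1/3).
μT²/4π² = 4.169×10¹⁰ × (1.064×10⁶)² / 39.48 = 1.195×10²¹ m³.
a = 1.061×10⁷ m = 10611 km.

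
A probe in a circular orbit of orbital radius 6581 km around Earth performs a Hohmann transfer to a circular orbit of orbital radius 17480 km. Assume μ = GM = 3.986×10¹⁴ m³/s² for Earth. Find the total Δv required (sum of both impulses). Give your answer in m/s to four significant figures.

Δv_total ≈ 2842 m/s

r₁ = 6581 km = 6.581×10⁶ m.
r₂ = 17480 km = 1.748×10⁷ m.
Transfer ellipse a_t = (r₁ + r₂)/2 = 1.203×10⁷ m.
At r₁: circular v_c1 = √(μ/r₁) = 7783 m/s; transfer-perigee v_p = √[μ(2/r₁ − 1/a_t)] = 9381 m/s.
Δv₁ = v_p − v_c1 = 1598 m/s.
At r₂: circular v_c2 = √(μ/r₂) = 4775 m/s; transfer-apogee v_a = √[μ(2/r₂ − 1/a_t)] = 3532 m/s.
Δv₂ = v_c2 − v_a = 1243 m/s.
Total Δv = Δv₁ + Δv₂ = 2842 m/s.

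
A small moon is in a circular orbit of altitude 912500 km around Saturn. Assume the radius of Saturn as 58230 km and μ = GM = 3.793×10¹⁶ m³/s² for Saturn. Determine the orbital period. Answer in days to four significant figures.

T ≈ 11.29 days

r = 58230 + 912500 = 970730 km = 9.7073×10⁸ m.
Kepler's third law: T = 2π√(r³/μ) = 2π√((9.707×10⁸)³ / 3.793×10¹⁶).
r³/μ = 2.412×10¹⁰ s², so T = 2π × 1.553×10⁵ = 9.757×10⁵ s.
Converting: 9.757×10⁵ s ÷ 86400 = 11.29 days.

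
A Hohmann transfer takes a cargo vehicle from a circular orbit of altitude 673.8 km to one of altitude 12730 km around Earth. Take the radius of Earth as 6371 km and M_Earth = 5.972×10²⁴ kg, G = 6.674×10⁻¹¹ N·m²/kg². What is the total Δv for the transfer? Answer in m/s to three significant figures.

μ = GM = 6.674×10⁻¹¹ × 5.972×10²⁴ = 3.986×10¹⁴ m³/s².
r₁ = 6371 + 673.8 = 7044.8 km = 7.0448×10⁶ m.
r₂ = 6371 + 12730 = 19101 km = 1.9101×10⁷ m.
Transfer ellipse a_t = (r₁ + r₂)/2 = 1.307×10⁷ m.
At r₁: circular v_c1 = √(μ/r₁) = 7522 m/s; transfer-perigee v_p = √[μ(2/r₁ − 1/a_t)] = 9092 m/s.
Δv₁ = v_p − v_c1 = 1570 m/s.
At r₂: circular v_c2 = √(μ/r₂) = 4568 m/s; transfer-apogee v_a = √[μ(2/r₂ − 1/a_t)] = 3353 m/s.
Δv₂ = v_c2 − v_a = 1215 m/s.
Total Δv = Δv₁ + Δv₂ = 2785 m/s.

Δv_total ≈ 2780 m/s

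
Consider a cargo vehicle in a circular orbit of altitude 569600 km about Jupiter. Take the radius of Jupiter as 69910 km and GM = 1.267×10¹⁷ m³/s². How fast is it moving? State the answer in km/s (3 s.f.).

r = 69910 + 569600 = 639510 km = 6.3951×10⁸ m.
For a circular orbit v = √(μ/r) = √(1.267×10¹⁷ / 6.395×10⁸) = √(1.981×10⁸) = 14080 m/s.
That is 14.08 km/s.

v ≈ 14.1 km/s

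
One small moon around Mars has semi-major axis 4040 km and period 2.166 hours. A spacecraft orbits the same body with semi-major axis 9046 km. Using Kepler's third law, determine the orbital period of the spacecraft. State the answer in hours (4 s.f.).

Kepler's third law: T² ∝ a³, so T₂ = T₁ (a₂/a₁)^(3/2).
a₂/a₁ = 2.239, (a₂/a₁)^(3/2) = 3.351.
T₂ = 2.166 × 3.351 = 7.257 hours.

T₂ ≈ 7.257 hours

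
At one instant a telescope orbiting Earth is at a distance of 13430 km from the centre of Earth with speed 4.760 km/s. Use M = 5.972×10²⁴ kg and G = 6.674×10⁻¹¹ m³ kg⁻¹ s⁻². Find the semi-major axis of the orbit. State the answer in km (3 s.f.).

a ≈ 10900 km

μ = GM = 6.674×10⁻¹¹ × 5.972×10²⁴ = 3.986×10¹⁴ m³/s².
r = 1.343×10⁷ m.
Vis-viva rearranged: 1/a = 2/r − v²/μ = 1.489×10⁻⁷ − 5.685×10⁻⁸ = 9.207×10⁻⁸ m⁻¹.
a = 1.086×10⁷ m = 10861 km.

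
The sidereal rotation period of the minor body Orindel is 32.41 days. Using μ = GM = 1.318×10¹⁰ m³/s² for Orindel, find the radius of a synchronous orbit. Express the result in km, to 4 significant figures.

r_sync ≈ 13780 km

T = 32.41 days = 2.800×10⁶ s.
A synchronous orbit has period T, so by Kepler's third law a = (μT²/4π²)^(1/3).
μT²/4π² = 1.318×10¹⁰ × (2.800×10⁶)² / 39.48 = 2.618×10²¹ m³.
a = 1.378×10⁷ m = 13782 km.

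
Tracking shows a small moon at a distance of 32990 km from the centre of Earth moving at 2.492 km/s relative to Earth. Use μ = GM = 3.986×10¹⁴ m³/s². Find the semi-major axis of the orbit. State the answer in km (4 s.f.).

a ≈ 22200 km

r = 3.299×10⁷ m.
Vis-viva rearranged: 1/a = 2/r − v²/μ = 6.062×10⁻⁸ − 1.558×10⁻⁸ = 4.504×10⁻⁸ m⁻¹.
a = 2.220×10⁷ m = 22200 km.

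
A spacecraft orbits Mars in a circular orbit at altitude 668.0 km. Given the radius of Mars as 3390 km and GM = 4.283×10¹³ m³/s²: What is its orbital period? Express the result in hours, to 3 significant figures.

T ≈ 2.18 hours

r = 3390 + 668.0 = 4058.0 km = 4.0580×10⁶ m.
Kepler's third law: T = 2π√(r³/μ) = 2π√((4.058×10⁶)³ / 4.283×10¹³).
r³/μ = 1.560×10⁶ s², so T = 2π × 1.249×10³ = 7.848×10³ s.
Converting: 7.848×10³ s ÷ 3600 = 2.180 hours.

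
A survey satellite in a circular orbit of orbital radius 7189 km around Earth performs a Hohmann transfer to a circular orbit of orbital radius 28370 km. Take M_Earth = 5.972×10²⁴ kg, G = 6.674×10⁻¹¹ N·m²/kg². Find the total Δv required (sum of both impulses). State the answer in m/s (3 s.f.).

Δv_total ≈ 3320 m/s

μ = GM = 6.674×10⁻¹¹ × 5.972×10²⁴ = 3.986×10¹⁴ m³/s².
r₁ = 7189 km = 7.189×10⁶ m.
r₂ = 28370 km = 2.837×10⁷ m.
Transfer ellipse a_t = (r₁ + r₂)/2 = 1.778×10⁷ m.
At r₁: circular v_c1 = √(μ/r₁) = 7446 m/s; transfer-perigee v_p = √[μ(2/r₁ − 1/a_t)] = 9406 m/s.
Δv₁ = v_p − v_c1 = 1960 m/s.
At r₂: circular v_c2 = √(μ/r₂) = 3748 m/s; transfer-apogee v_a = √[μ(2/r₂ − 1/a_t)] = 2383 m/s.
Δv₂ = v_c2 − v_a = 1365 m/s.
Total Δv = Δv₁ + Δv₂ = 3325 m/s.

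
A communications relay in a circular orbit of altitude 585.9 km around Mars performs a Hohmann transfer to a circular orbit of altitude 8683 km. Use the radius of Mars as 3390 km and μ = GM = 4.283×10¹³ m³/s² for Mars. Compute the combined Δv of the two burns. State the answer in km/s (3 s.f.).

r₁ = 3390 + 585.9 = 3975.9 km = 3.9759×10⁶ m.
r₂ = 3390 + 8683 = 12073 km = 1.2073×10⁷ m.
Transfer ellipse a_t = (r₁ + r₂)/2 = 8.024×10⁶ m.
At r₁: circular v_c1 = √(μ/r₁) = 3282 m/s; transfer-periapsis v_p = √[μ(2/r₁ − 1/a_t)] = 4026 m/s.
Δv₁ = v_p − v_c1 = 743.7 m/s.
At r₂: circular v_c2 = √(μ/r₂) = 1884 m/s; transfer-apoapsis v_a = √[μ(2/r₂ − 1/a_t)] = 1326 m/s.
Δv₂ = v_c2 − v_a = 557.7 m/s.
Total Δv = Δv₁ + Δv₂ = 1301 m/s = 1.301 km/s.

Δv_total ≈ 1.30 km/s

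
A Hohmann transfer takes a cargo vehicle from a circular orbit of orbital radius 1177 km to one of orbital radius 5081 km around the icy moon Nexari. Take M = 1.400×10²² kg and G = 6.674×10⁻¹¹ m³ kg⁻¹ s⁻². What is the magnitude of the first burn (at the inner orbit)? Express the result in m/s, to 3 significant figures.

Δv ≈ 244 m/s

μ = GM = 6.674×10⁻¹¹ × 1.400×10²² = 9.344×10¹¹ m³/s².
r₁ = 1177 km = 1.177×10⁶ m.
r₂ = 5081 km = 5.081×10⁶ m.
Transfer ellipse a_t = (r₁ + r₂)/2 = 3.129×10⁶ m.
At r₁: circular v_c1 = √(μ/r₁) = 891.0 m/s; transfer-periapsis v_p = √[μ(2/r₁ − 1/a_t)] = 1135 m/s.
Δv₁ = v_p − v_c1 = 244.4 m/s.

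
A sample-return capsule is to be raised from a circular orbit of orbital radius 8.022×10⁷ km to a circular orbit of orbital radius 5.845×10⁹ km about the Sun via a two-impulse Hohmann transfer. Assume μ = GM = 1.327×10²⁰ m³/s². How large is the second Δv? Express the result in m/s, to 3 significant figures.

r₁ = 8.022×10⁷ km = 8.022×10¹⁰ m.
r₂ = 5.845×10⁹ km = 5.845×10¹² m.
Transfer ellipse a_t = (r₁ + r₂)/2 = 2.963×10¹² m.
At r₁: circular v_c1 = √(μ/r₁) = 40670 m/s; transfer-perihelion v_p = √[μ(2/r₁ − 1/a_t)] = 57130 m/s.
At r₂: circular v_c2 = √(μ/r₂) = 4765 m/s; transfer-aphelion v_a = √[μ(2/r₂ − 1/a_t)] = 784.1 m/s.
Δv₂ = v_c2 − v_a = 3981 m/s.

Δv ≈ 3980 m/s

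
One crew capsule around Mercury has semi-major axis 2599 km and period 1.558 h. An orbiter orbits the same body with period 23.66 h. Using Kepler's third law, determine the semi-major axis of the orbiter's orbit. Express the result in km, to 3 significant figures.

a₂ ≈ 15900 km

Kepler's third law: a³ ∝ T², so a₂ = a₁ (T₂/T₁)^(2/3).
T₂/T₁ = 15.19, (T₂/T₁)^(2/3) = 6.132.
a₂ = 2599 × 6.132 = 15940 km.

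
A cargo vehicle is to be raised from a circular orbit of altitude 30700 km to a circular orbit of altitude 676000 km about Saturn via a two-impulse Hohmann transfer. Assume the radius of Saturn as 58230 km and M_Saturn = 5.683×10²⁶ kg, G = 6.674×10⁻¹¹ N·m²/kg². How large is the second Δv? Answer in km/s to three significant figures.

μ = GM = 6.674×10⁻¹¹ × 5.683×10²⁶ = 3.793×10¹⁶ m³/s².
r₁ = 58230 + 30700 = 88930 km = 8.8930×10⁷ m.
r₂ = 58230 + 676000 = 734230 km = 7.3423×10⁸ m.
Transfer ellipse a_t = (r₁ + r₂)/2 = 4.116×10⁸ m.
At r₁: circular v_c1 = √(μ/r₁) = 20650 m/s; transfer-perikrone v_p = √[μ(2/r₁ − 1/a_t)] = 27580 m/s.
At r₂: circular v_c2 = √(μ/r₂) = 7187 m/s; transfer-apokrone v_a = √[μ(2/r₂ − 1/a_t)] = 3341 m/s.
Δv₂ = v_c2 − v_a = 3846 m/s.
= 3.846 km/s.

Δv ≈ 3.85 km/s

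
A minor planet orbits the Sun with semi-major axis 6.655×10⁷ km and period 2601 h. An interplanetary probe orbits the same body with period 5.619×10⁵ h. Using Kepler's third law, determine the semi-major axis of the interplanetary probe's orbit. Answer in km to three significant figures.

a₂ ≈ 2.40×10⁹ km

Kepler's third law: a³ ∝ T², so a₂ = a₁ (T₂/T₁)^(2/3).
T₂/T₁ = 216.0, (T₂/T₁)^(2/3) = 36.00.
a₂ = 6.655×10⁷ × 36.00 = 2.396×10⁹ km.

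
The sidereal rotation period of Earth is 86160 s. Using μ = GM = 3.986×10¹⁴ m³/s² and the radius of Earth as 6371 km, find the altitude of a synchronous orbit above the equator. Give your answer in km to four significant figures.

h_sync ≈ 35790 km

A synchronous orbit has period T, so by Kepler's third law a = (μT²/4π²)^(1/3).
μT²/4π² = 3.986×10¹⁴ × (8.616×10⁴)² / 39.48 = 7.495×10²² m³.
a = 4.216×10⁷ m = 42163 km.
Altitude h = a − R = 42163 − 6371 = 35792 km.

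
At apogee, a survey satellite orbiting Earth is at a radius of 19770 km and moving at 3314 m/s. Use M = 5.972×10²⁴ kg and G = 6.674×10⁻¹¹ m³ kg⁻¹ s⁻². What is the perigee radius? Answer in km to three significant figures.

μ = GM = 6.674×10⁻¹¹ × 5.972×10²⁴ = 3.986×10¹⁴ m³/s².
r_a = 1.977×10⁷ m.
Specific energy ε = v²/2 − μ/r = -1.467×10⁷ J/kg, so a = −μ/(2ε) = 1.359×10⁷ m.
The apsides satisfy r_p + r_a = 2a, so the perigee radius is 2a − r_a = 7.401×10⁶ m = 7400.8 km.

perigee radius ≈ 7400 km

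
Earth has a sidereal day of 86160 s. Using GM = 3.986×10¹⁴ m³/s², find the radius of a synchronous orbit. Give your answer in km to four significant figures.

A synchronous orbit has period T, so by Kepler's third law a = (μT²/4π²)^(1/3).
μT²/4π² = 3.986×10¹⁴ × (8.616×10⁴)² / 39.48 = 7.495×10²² m³.
a = 4.216×10⁷ m = 42163 km.

r_sync ≈ 42160 km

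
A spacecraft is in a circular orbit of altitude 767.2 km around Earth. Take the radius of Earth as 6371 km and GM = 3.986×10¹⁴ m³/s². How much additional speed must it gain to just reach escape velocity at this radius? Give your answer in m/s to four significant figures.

Δv ≈ 3095 m/s

r = 6371 + 767.2 = 7138.2 km = 7.1382×10⁶ m.
Circular speed v_c = √(μ/r) = 7473 m/s.
Escape speed v_esc = √(2μ/r) = √2 × v_c = 10570 m/s.
Δv = v_esc − v_c = 3095 m/s.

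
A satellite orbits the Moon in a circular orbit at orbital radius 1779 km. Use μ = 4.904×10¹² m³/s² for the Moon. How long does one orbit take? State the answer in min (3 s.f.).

r = 1779 km = 1.779×10⁶ m.
Kepler's third law: T = 2π√(r³/μ) = 2π√((1.779×10⁶)³ / 4.904×10¹²).
r³/μ = 1.148×10⁶ s², so T = 2π × 1.071×10³ = 6.732×10³ s.
Converting: 6.732×10³ s ÷ 60.00 = 112.2 min.

T ≈ 112 min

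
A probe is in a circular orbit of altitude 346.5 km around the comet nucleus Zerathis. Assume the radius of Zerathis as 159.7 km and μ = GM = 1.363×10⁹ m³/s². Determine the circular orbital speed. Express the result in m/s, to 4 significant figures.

r = 159.7 + 346.5 = 506.20 km = 5.0620×10⁵ m.
For a circular orbit v = √(μ/r) = √(1.363×10⁹ / 5.062×10⁵) = √(2.693×10³) = 51.89 m/s.

v ≈ 51.89 m/s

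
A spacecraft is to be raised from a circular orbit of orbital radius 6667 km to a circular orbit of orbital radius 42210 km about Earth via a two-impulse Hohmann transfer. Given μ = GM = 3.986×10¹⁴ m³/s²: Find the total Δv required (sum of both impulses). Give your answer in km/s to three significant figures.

Δv_total ≈ 3.90 km/s

r₁ = 6667 km = 6.667×10⁶ m.
r₂ = 42210 km = 4.221×10⁷ m.
Transfer ellipse a_t = (r₁ + r₂)/2 = 2.444×10⁷ m.
At r₁: circular v_c1 = √(μ/r₁) = 7732 m/s; transfer-perigee v_p = √[μ(2/r₁ − 1/a_t)] = 10160 m/s.
Δv₁ = v_p − v_c1 = 2430 m/s.
At r₂: circular v_c2 = √(μ/r₂) = 3073 m/s; transfer-apogee v_a = √[μ(2/r₂ − 1/a_t)] = 1605 m/s.
Δv₂ = v_c2 − v_a = 1468 m/s.
Total Δv = Δv₁ + Δv₂ = 3898 m/s = 3.898 km/s.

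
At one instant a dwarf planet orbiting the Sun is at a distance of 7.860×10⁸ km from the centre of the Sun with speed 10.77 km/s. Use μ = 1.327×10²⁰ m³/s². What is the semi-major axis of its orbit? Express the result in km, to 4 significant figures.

a ≈ 5.986×10⁸ km

r = 7.860×10¹¹ m.
Vis-viva rearranged: 1/a = 2/r − v²/μ = 2.545×10⁻¹² − 8.741×10⁻¹³ = 1.670×10⁻¹² m⁻¹.
a = 5.986×10¹¹ m = 5.9865×10⁸ km.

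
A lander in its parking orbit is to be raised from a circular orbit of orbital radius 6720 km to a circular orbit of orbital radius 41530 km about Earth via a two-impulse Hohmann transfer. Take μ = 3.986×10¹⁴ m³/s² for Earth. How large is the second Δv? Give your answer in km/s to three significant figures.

Δv ≈ 1.46 km/s

r₁ = 6720 km = 6.720×10⁶ m.
r₂ = 41530 km = 4.153×10⁷ m.
Transfer ellipse a_t = (r₁ + r₂)/2 = 2.412×10⁷ m.
At r₁: circular v_c1 = √(μ/r₁) = 7702 m/s; transfer-perigee v_p = √[μ(2/r₁ − 1/a_t)] = 10100 m/s.
At r₂: circular v_c2 = √(μ/r₂) = 3098 m/s; transfer-apogee v_a = √[μ(2/r₂ − 1/a_t)] = 1635 m/s.
Δv₂ = v_c2 − v_a = 1463 m/s.
= 1.463 km/s.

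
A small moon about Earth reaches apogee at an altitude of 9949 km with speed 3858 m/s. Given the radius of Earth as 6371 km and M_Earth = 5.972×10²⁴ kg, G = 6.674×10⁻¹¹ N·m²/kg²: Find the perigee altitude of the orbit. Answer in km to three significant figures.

μ = GM = 6.674×10⁻¹¹ × 5.972×10²⁴ = 3.986×10¹⁴ m³/s².
r_a = 6371 + 9949 = 16320 km = 1.632×10⁷ m.
Specific energy ε = v²/2 − μ/r = -1.698×10⁷ J/kg, so a = −μ/(2ε) = 1.174×10⁷ m.
The apsides satisfy r_p + r_a = 2a, so the perigee radius is 2a − r_a = 7.153×10⁶ m = 7152.7 km.
Perigee altitude = 7152.7 − 6371 = 781.74 km.

perigee altitude ≈ 782 km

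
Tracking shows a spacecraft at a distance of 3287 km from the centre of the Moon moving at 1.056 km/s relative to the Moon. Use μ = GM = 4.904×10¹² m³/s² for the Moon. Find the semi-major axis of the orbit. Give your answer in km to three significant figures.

r = 3.287×10⁶ m.
Vis-viva rearranged: 1/a = 2/r − v²/μ = 6.085×10⁻⁷ − 2.274×10⁻⁷ = 3.811×10⁻⁷ m⁻¹.
a = 2.624×10⁶ m = 2624.2 km.

a ≈ 2620 km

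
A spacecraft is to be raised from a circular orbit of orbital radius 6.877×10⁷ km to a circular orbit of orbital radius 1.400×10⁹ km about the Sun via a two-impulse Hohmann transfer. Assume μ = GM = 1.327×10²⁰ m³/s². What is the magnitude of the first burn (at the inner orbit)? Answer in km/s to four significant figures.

r₁ = 6.877×10⁷ km = 6.877×10¹⁰ m.
r₂ = 1.400×10⁹ km = 1.400×10¹² m.
Transfer ellipse a_t = (r₁ + r₂)/2 = 7.344×10¹¹ m.
At r₁: circular v_c1 = √(μ/r₁) = 43930 m/s; transfer-perihelion v_p = √[μ(2/r₁ − 1/a_t)] = 60650 m/s.
Δv₁ = v_p − v_c1 = 16720 m/s.
= 16.72 km/s.

Δv ≈ 16.72 km/s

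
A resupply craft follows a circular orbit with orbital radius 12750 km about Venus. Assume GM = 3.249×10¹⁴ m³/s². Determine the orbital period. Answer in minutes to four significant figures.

r = 12750 km = 1.275×10⁷ m.
Kepler's third law: T = 2π√(r³/μ) = 2π√((1.275×10⁷)³ / 3.249×10¹⁴).
r³/μ = 6.379×10⁶ s², so T = 2π × 2.526×10³ = 1.587×10⁴ s.
Converting: 1.587×10⁴ s ÷ 60.00 = 264.5 minutes.

T ≈ 264.5 minutes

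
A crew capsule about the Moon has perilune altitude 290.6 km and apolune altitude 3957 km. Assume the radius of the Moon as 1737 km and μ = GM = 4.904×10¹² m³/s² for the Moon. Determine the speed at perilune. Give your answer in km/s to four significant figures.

v ≈ 1.889 km/s

r_p = 1737 + 290.6 = 2027.6 km = 2.0276×10⁶ m.
r_a = 1737 + 3957 = 5694.0 km = 5.6940×10⁶ m.
Semi-major axis a = (r_p + r_a)/2 = 3860.8 km = 3.861×10⁶ m.
Vis-viva: v² = μ(2/r − 1/a) = 4.904×10¹² × (9.864×10⁻⁷ − 2.590×10⁻⁷) = 3.567×10⁶ m²/s².
v = 1889 m/s = 1.889 km/s.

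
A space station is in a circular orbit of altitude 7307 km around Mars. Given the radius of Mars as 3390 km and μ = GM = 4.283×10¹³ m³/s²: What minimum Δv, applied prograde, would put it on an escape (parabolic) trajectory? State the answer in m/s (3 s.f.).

Δv ≈ 829 m/s

r = 3390 + 7307 = 10697 km = 1.0697×10⁷ m.
Circular speed v_c = √(μ/r) = 2001 m/s.
Escape speed v_esc = √(2μ/r) = √2 × v_c = 2830 m/s.
Δv = v_esc − v_c = 828.8 m/s.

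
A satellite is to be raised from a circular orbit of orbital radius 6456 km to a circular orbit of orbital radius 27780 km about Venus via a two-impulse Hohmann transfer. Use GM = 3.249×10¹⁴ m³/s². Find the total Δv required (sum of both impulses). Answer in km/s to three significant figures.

Δv_total ≈ 3.26 km/s

r₁ = 6456 km = 6.456×10⁶ m.
r₂ = 27780 km = 2.778×10⁷ m.
Transfer ellipse a_t = (r₁ + r₂)/2 = 1.712×10⁷ m.
At r₁: circular v_c1 = √(μ/r₁) = 7094 m/s; transfer-periapsis v_p = √[μ(2/r₁ − 1/a_t)] = 9037 m/s.
Δv₁ = v_p − v_c1 = 1943 m/s.
At r₂: circular v_c2 = √(μ/r₂) = 3420 m/s; transfer-apoapsis v_a = √[μ(2/r₂ − 1/a_t)] = 2100 m/s.
Δv₂ = v_c2 − v_a = 1320 m/s.
Total Δv = Δv₁ + Δv₂ = 3263 m/s = 3.263 km/s.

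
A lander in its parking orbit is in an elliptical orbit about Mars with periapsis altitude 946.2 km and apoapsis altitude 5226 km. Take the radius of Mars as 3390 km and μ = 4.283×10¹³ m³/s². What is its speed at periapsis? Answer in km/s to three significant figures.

v ≈ 3.63 km/s

r_p = 3390 + 946.2 = 4336.2 km = 4.3362×10⁶ m.
r_a = 3390 + 5226 = 8616.0 km = 8.6160×10⁶ m.
Semi-major axis a = (r_p + r_a)/2 = 6476.1 km = 6.476×10⁶ m.
Vis-viva: v² = μ(2/r − 1/a) = 4.283×10¹³ × (4.612×10⁻⁷ − 1.544×10⁻⁷) = 1.314×10⁷ m²/s².
v = 3625 m/s = 3.625 km/s.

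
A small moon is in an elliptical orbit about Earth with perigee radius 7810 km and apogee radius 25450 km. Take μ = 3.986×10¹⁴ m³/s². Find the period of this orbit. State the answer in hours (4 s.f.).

Semi-major axis a = (r_p + r_a)/2 = (7810.0 + 25450)/2 = 16630 km = 1.663×10⁷ m.
By Kepler's third law T = 2π√(a³/μ) = 2π × 3.397×10³ = 2.134×10⁴ s.
= 5.929 hours.

T ≈ 5.929 hours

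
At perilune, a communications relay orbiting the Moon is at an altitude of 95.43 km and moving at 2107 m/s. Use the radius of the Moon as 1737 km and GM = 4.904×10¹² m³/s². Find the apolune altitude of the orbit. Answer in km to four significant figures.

apolune altitude ≈ 7173 km

r_p = 1737 + 95.43 = 1832.4 km = 1.832×10⁶ m.
Specific energy ε = v²/2 − μ/r = -4.565×10⁵ J/kg, so a = −μ/(2ε) = 5.371×10⁶ m.
The apsides satisfy r_p + r_a = 2a, so the apolune radius is 2a − r_p = 8.910×10⁶ m = 8910.1 km.
Apolune altitude = 8910.1 − 1737 = 7173.1 km.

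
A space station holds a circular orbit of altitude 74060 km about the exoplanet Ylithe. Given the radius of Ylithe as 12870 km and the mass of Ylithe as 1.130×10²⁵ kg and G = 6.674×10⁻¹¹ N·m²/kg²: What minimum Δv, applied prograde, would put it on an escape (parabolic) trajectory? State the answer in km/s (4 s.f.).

μ = GM = 6.674×10⁻¹¹ × 1.130×10²⁵ = 7.542×10¹⁴ m³/s².
r = 12870 + 74060 = 86930 km = 8.6930×10⁷ m.
Circular speed v_c = √(μ/r) = 2945 m/s.
Escape speed v_esc = √(2μ/r) = √2 × v_c = 4165 m/s.
Δv = v_esc − v_c = 1220 m/s = 1.220 km/s.

Δv ≈ 1.220 km/s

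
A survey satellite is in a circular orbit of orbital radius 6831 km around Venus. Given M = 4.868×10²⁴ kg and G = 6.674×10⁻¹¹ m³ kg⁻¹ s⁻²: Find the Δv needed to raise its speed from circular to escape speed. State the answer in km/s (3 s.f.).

μ = GM = 6.674×10⁻¹¹ × 4.868×10²⁴ = 3.249×10¹⁴ m³/s².
r = 6831 km = 6.831×10⁶ m.
Circular speed v_c = √(μ/r) = 6896 m/s.
Escape speed v_esc = √(2μ/r) = √2 × v_c = 9753 m/s.
Δv = v_esc − v_c = 2857 m/s = 2.857 km/s.

Δv ≈ 2.86 km/s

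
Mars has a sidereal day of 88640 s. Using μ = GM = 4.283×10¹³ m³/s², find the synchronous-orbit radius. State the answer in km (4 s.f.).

A synchronous orbit has period T, so by Kepler's third law a = (μT²/4π²)^(1/3).
μT²/4π² = 4.283×10¹³ × (8.864×10⁴)² / 39.48 = 8.524×10²¹ m³.
a = 2.043×10⁷ m = 20428 km.

r_sync ≈ 20430 km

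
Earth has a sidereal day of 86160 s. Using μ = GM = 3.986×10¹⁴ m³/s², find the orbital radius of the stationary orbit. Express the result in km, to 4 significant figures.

r_sync ≈ 42160 km

A synchronous orbit has period T, so by Kepler's third law a = (μT²/4π²)^(1/3).
μT²/4π² = 3.986×10¹⁴ × (8.616×10⁴)² / 39.48 = 7.495×10²² m³.
a = 4.216×10⁷ m = 42163 km.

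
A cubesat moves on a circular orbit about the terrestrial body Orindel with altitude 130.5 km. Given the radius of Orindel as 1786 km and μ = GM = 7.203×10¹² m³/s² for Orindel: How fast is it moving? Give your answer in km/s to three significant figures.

r = 1786 + 130.5 = 1916.5 km = 1.9165×10⁶ m.
For a circular orbit v = √(μ/r) = √(7.203×10¹² / 1.916×10⁶) = √(3.758×10⁶) = 1939 m/s.
That is 1.939 km/s.

v ≈ 1.94 km/s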